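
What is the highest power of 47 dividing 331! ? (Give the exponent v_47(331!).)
v_47(331!) = 7

Legendre's formula: v_p(n!) = Σ_{k ≥ 1} ⌊n / p^k⌋. For p = 47, n = 331, the terms are:
  ⌊331/47^1⌋ = ⌊331/47⌋ = 7
(the next term ⌊331/47^2⌋ = 0, terminating the sum). Summing: v_47(331!) = 7 = 7.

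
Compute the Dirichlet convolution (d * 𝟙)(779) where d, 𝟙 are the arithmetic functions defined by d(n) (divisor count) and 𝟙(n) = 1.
(d * 𝟙)(779) = 9

Divisors of 779: [1, 19, 41, 779]. For each d | 779:
  d = 1: d(1) · 𝟙(779/1) = 1 · 1 = 1
  d = 19: d(19) · 𝟙(779/19) = 2 · 1 = 2
  d = 41: d(41) · 𝟙(779/41) = 2 · 1 = 2
  d = 779: d(779) · 𝟙(779/779) = 4 · 1 = 4
Summing: (d * 𝟙)(779) = 1 + 2 + 2 + 4 = 9.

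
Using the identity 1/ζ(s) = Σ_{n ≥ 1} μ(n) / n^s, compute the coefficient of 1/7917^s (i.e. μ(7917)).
μ(7917) = 1

Factor n = 7917 = 3 · 7 · 13 · 29. μ(n) = 0 if any exponent ≥ 2 (not squarefree); otherwise μ(n) = (−1)^{ω(n)} where ω(n) is the number of distinct prime factors. Applying: μ(7917) = 1.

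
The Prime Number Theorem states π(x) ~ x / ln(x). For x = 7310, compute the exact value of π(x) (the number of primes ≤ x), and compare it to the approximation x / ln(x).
π(7310) = 932;  x/ln(x) ≈ 821.63;  relative error ≈ 11.84%.

Directly count primes up to 7310: π(7310) = 932. The PNT approximation gives 7310/ln(7310) ≈ 7310/8.89700 ≈ 821.63. Relative error (π(x) − x/ln(x)) / π(x) ≈ 11.84%; the approximation is known to undercount slightly (Li(x) is a better estimate).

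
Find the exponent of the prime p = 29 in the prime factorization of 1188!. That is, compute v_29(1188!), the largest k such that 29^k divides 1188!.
v_29(1188!) = 41

Legendre's formula: v_p(n!) = Σ_{k ≥ 1} ⌊n / p^k⌋. For p = 29, n = 1188, the terms are:
  ⌊1188/29^1⌋ = ⌊1188/29⌋ = 40
  ⌊1188/29^2⌋ = ⌊1188/841⌋ = 1
(the next term ⌊1188/29^3⌋ = 0, terminating the sum). Summing: v_29(1188!) = 40 + 1 = 41.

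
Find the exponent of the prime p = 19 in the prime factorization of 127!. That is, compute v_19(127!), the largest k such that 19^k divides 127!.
v_19(127!) = 6

Legendre's formula: v_p(n!) = Σ_{k ≥ 1} ⌊n / p^k⌋. For p = 19, n = 127, the terms are:
  ⌊127/19^1⌋ = ⌊127/19⌋ = 6
(the next term ⌊127/19^2⌋ = 0, terminating the sum). Summing: v_19(127!) = 6 = 6.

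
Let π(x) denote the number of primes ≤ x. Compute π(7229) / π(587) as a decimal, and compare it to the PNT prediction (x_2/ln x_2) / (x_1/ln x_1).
π(7229)/π(587) = 924/107 ≈ 8.6355;  PNT prediction ≈ 8.8353.

π(587) = 107 and π(7229) = 924, so π(7229)/π(587) ≈ 8.6355. The PNT-predicted ratio is (7229/ln(7229)) / (587/ln(587)) ≈ 8.8353. The two agree to within a few percent, as expected.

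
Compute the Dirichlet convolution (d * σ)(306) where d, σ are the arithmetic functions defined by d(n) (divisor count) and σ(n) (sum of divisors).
(d * σ)(306) = 2400

Divisors of 306: [1, 2, 3, 6, 9, 17, 18, 34, 51, 102, 153, 306]. For each d | 306:
  d = 1: d(1) · σ(306/1) = 1 · 702 = 702
  d = 2: d(2) · σ(306/2) = 2 · 234 = 468
  d = 3: d(3) · σ(306/3) = 2 · 216 = 432
  d = 6: d(6) · σ(306/6) = 4 · 72 = 288
  d = 9: d(9) · σ(306/9) = 3 · 54 = 162
  d = 17: d(17) · σ(306/17) = 2 · 39 = 78
  d = 18: d(18) · σ(306/18) = 6 · 18 = 108
  d = 34: d(34) · σ(306/34) = 4 · 13 = 52
  d = 51: d(51) · σ(306/51) = 4 · 12 = 48
  d = 102: d(102) · σ(306/102) = 8 · 4 = 32
  d = 153: d(153) · σ(306/153) = 6 · 3 = 18
  d = 306: d(306) · σ(306/306) = 12 · 1 = 12
Summing: (d * σ)(306) = 702 + 468 + 432 + 288 + 162 + 78 + 108 + 52 + 48 + 32 + 18 + 12 = 2400.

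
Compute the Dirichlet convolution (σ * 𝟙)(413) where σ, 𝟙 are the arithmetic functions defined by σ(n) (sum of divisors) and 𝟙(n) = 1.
(σ * 𝟙)(413) = 549

Divisors of 413: [1, 7, 59, 413]. For each d | 413:
  d = 1: σ(1) · 𝟙(413/1) = 1 · 1 = 1
  d = 7: σ(7) · 𝟙(413/7) = 8 · 1 = 8
  d = 59: σ(59) · 𝟙(413/59) = 60 · 1 = 60
  d = 413: σ(413) · 𝟙(413/413) = 480 · 1 = 480
Summing: (σ * 𝟙)(413) = 1 + 8 + 60 + 480 = 549.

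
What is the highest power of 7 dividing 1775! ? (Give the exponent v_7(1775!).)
v_7(1775!) = 294

Legendre's formula: v_p(n!) = Σ_{k ≥ 1} ⌊n / p^k⌋. For p = 7, n = 1775, the terms are:
  ⌊1775/7^1⌋ = ⌊1775/7⌋ = 253
  ⌊1775/7^2⌋ = ⌊1775/49⌋ = 36
  ⌊1775/7^3⌋ = ⌊1775/343⌋ = 5
(the next term ⌊1775/7^4⌋ = 0, terminating the sum). Summing: v_7(1775!) = 253 + 36 + 5 = 294.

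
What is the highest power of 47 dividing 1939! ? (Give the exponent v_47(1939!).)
v_47(1939!) = 41

Legendre's formula: v_p(n!) = Σ_{k ≥ 1} ⌊n / p^k⌋. For p = 47, n = 1939, the terms are:
  ⌊1939/47^1⌋ = ⌊1939/47⌋ = 41
(the next term ⌊1939/47^2⌋ = 0, terminating the sum). Summing: v_47(1939!) = 41 = 41.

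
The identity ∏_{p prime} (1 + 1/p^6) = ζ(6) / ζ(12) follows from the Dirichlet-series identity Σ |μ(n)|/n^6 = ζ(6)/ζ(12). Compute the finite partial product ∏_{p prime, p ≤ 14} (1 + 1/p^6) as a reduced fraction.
∏ = 261167492243135861/256778456493448890

The primes p ≤ 14 are [2, 3, 5, 7, 11, 13]. For each, (1 + 1/p^6) = (p^6 + 1)/p^6. Multiplying these fractions over p ∈ [2, 3, 5, 7, 11, 13] gives 261167492243135861/256778456493448890. (In the limit P → ∞ this tends to ζ(6)/ζ(12).)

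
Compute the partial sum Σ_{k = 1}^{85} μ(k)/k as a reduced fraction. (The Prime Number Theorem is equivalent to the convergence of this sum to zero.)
Σ μ(k)/k = -594294471063948716523503740771/44510752614879308559270669665465

Values of μ(k) for 1 ≤ k ≤ 85: μ(1) = 1, μ(2) = -1, μ(3) = -1, μ(5) = -1, μ(6) = 1, μ(7) = -1, μ(10) = 1, μ(11) = -1, μ(13) = -1, μ(14) = 1, μ(15) = 1, μ(17) = -1, μ(19) = -1, μ(21) = 1, μ(22) = 1, μ(23) = -1, μ(26) = 1, μ(29) = -1, μ(30) = -1, μ(31) = -1, μ(33) = 1, μ(34) = 1, μ(35) = 1, μ(37) = -1, μ(38) = 1, μ(39) = 1, μ(41) = -1, μ(42) = -1, μ(43) = -1, μ(46) = 1, μ(47) = -1, μ(51) = 1, μ(53) = -1, μ(55) = 1, μ(57) = 1, μ(58) = 1, μ(59) = -1, μ(61) = -1, μ(62) = 1, μ(65) = 1, μ(66) = -1, μ(67) = -1, μ(69) = 1, μ(70) = -1, μ(71) = -1, μ(73) = -1, μ(74) = 1, μ(77) = 1, μ(78) = -1, μ(79) = -1, μ(82) = 1, μ(83) = -1, μ(85) = 1, with μ = 0 on non-squarefree integers. Summing μ(k)/k for k where μ(k) ≠ 0 gives -594294471063948716523503740771/44510752614879308559270669665465 ≈ -0.0134. (PNT ⟺ this sum → 0 as n → ∞.)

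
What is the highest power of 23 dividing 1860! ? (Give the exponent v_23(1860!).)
v_23(1860!) = 83

Legendre's formula: v_p(n!) = Σ_{k ≥ 1} ⌊n / p^k⌋. For p = 23, n = 1860, the terms are:
  ⌊1860/23^1⌋ = ⌊1860/23⌋ = 80
  ⌊1860/23^2⌋ = ⌊1860/529⌋ = 3
(the next term ⌊1860/23^3⌋ = 0, terminating the sum). Summing: v_23(1860!) = 80 + 3 = 83.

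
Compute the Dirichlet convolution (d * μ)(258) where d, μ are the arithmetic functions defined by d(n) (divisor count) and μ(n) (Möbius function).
(d * μ)(258) = 1

Divisors of 258: [1, 2, 3, 6, 43, 86, 129, 258]. For each d | 258:
  d = 1: d(1) · μ(258/1) = 1 · -1 = -1
  d = 2: d(2) · μ(258/2) = 2 · 1 = 2
  d = 3: d(3) · μ(258/3) = 2 · 1 = 2
  d = 6: d(6) · μ(258/6) = 4 · -1 = -4
  d = 43: d(43) · μ(258/43) = 2 · 1 = 2
  d = 86: d(86) · μ(258/86) = 4 · -1 = -4
  d = 129: d(129) · μ(258/129) = 4 · -1 = -4
  d = 258: d(258) · μ(258/258) = 8 · 1 = 8
Summing: (d * μ)(258) = -1 + 2 + 2 + -4 + 2 + -4 + -4 + 8 = 1.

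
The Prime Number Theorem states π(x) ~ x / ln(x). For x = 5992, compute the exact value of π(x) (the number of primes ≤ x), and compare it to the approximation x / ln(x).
π(5992) = 783;  x/ln(x) ≈ 688.88;  relative error ≈ 12.02%.

Directly count primes up to 5992: π(5992) = 783. The PNT approximation gives 5992/ln(5992) ≈ 5992/8.69818 ≈ 688.88. Relative error (π(x) − x/ln(x)) / π(x) ≈ 12.02%; the approximation is known to undercount slightly (Li(x) is a better estimate).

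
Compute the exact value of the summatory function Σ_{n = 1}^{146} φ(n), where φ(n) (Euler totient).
Σ_{n ≤ 146} φ(n) = 6514

Compute φ(n) for each 1 ≤ n ≤ 146: φ(1) = 1, φ(2) = 1, φ(3) = 2, φ(4) = 2, φ(5) = 4, φ(6) = 2, φ(7) = 6, φ(8) = 4, φ(9) = 6, φ(10) = 4, φ(11) = 10, φ(12) = 4, φ(13) = 12, φ(14) = 6, φ(15) = 8, φ(16) = 8, φ(17) = 16, φ(18) = 6, φ(19) = 18, φ(20) = 8, φ(21) = 12, φ(22) = 10, φ(23) = 22, φ(24) = 8, φ(25) = 20, φ(26) = 12, φ(27) = 18, φ(28) = 12, φ(29) = 28, φ(30) = 8, φ(31) = 30, φ(32) = 16, φ(33) = 20, φ(34) = 16, φ(35) = 24, φ(36) = 12, φ(37) = 36, φ(38) = 18, φ(39) = 24, φ(40) = 16, φ(41) = 40, φ(42) = 12, φ(43) = 42, φ(44) = 20, φ(45) = 24, φ(46) = 22, φ(47) = 46, φ(48) = 16, φ(49) = 42, φ(50) = 20, φ(51) = 32, φ(52) = 24, φ(53) = 52, φ(54) = 18, φ(55) = 40, φ(56) = 24, φ(57) = 36, φ(58) = 28, φ(59) = 58, φ(60) = 16, φ(61) = 60, φ(62) = 30, φ(63) = 36, φ(64) = 32, φ(65) = 48, φ(66) = 20, φ(67) = 66, φ(68) = 32, φ(69) = 44, φ(70) = 24, φ(71) = 70, φ(72) = 24, φ(73) = 72, φ(74) = 36, φ(75) = 40, φ(76) = 36, φ(77) = 60, φ(78) = 24, φ(79) = 78, φ(80) = 32, φ(81) = 54, φ(82) = 40, φ(83) = 82, φ(84) = 24, φ(85) = 64, φ(86) = 42, φ(87) = 56, φ(88) = 40, φ(89) = 88, φ(90) = 24, φ(91) = 72, φ(92) = 44, φ(93) = 60, φ(94) = 46, φ(95) = 72, φ(96) = 32, φ(97) = 96, φ(98) = 42, φ(99) = 60, φ(100) = 40, φ(101) = 100, φ(102) = 32, φ(103) = 102, φ(104) = 48, φ(105) = 48, φ(106) = 52, φ(107) = 106, φ(108) = 36, φ(109) = 108, φ(110) = 40, φ(111) = 72, φ(112) = 48, φ(113) = 112, φ(114) = 36, φ(115) = 88, φ(116) = 56, φ(117) = 72, φ(118) = 58, φ(119) = 96, φ(120) = 32, φ(121) = 110, φ(122) = 60, φ(123) = 80, φ(124) = 60, φ(125) = 100, φ(126) = 36, φ(127) = 126, φ(128) = 64, φ(129) = 84, φ(130) = 48, φ(131) = 130, φ(132) = 40, φ(133) = 108, φ(134) = 66, φ(135) = 72, φ(136) = 64, φ(137) = 136, φ(138) = 44, φ(139) = 138, φ(140) = 48, φ(141) = 92, φ(142) = 70, φ(143) = 120, φ(144) = 48, φ(145) = 112, φ(146) = 72. Summing all 146 values: 6514. (Average order: Σ_{n ≤ x} φ(n) ~ (3/π²) x². For x = 146, (3/π²)·146² ≈ 6479.29.)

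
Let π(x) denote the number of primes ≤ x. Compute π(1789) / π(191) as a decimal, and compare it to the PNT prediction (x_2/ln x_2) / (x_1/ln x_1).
π(1789)/π(191) = 278/43 ≈ 6.4651;  PNT prediction ≈ 6.5687.

π(191) = 43 and π(1789) = 278, so π(1789)/π(191) ≈ 6.4651. The PNT-predicted ratio is (1789/ln(1789)) / (191/ln(191)) ≈ 6.5687. The two agree to within a few percent, as expected.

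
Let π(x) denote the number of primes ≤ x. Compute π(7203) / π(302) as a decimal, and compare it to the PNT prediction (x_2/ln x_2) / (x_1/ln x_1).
π(7203)/π(302) = 919/62 ≈ 14.8226;  PNT prediction ≈ 15.3339.

π(302) = 62 and π(7203) = 919, so π(7203)/π(302) ≈ 14.8226. The PNT-predicted ratio is (7203/ln(7203)) / (302/ln(302)) ≈ 15.3339. The two agree to within a few percent, as expected.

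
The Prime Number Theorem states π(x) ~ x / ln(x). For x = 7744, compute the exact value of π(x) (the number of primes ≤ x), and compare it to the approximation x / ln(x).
π(7744) = 982;  x/ln(x) ≈ 864.80;  relative error ≈ 11.93%.

Directly count primes up to 7744: π(7744) = 982. The PNT approximation gives 7744/ln(7744) ≈ 7744/8.95467 ≈ 864.80. Relative error (π(x) − x/ln(x)) / π(x) ≈ 11.93%; the approximation is known to undercount slightly (Li(x) is a better estimate).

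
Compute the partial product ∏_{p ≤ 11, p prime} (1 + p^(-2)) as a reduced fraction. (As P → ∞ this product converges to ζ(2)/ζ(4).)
∏ = 79300/53361

The primes p ≤ 11 are [2, 3, 5, 7, 11]. For each, (1 + 1/p^2) = (p^2 + 1)/p^2. Multiplying these fractions over p ∈ [2, 3, 5, 7, 11] gives 79300/53361. (In the limit P → ∞ this tends to ζ(2)/ζ(4).)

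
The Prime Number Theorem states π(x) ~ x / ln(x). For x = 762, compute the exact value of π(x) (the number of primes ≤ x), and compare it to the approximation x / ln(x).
π(762) = 135;  x/ln(x) ≈ 114.83;  relative error ≈ 14.94%.

Directly count primes up to 762: π(762) = 135. The PNT approximation gives 762/ln(762) ≈ 762/6.63595 ≈ 114.83. Relative error (π(x) − x/ln(x)) / π(x) ≈ 14.94%; the approximation is known to undercount slightly (Li(x) is a better estimate).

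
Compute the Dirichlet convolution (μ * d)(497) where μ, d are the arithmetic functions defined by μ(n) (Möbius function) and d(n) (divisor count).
(μ * d)(497) = 1

Divisors of 497: [1, 7, 71, 497]. For each d | 497:
  d = 1: μ(1) · d(497/1) = 1 · 4 = 4
  d = 7: μ(7) · d(497/7) = -1 · 2 = -2
  d = 71: μ(71) · d(497/71) = -1 · 2 = -2
  d = 497: μ(497) · d(497/497) = 1 · 1 = 1
Summing: (μ * d)(497) = 4 + -2 + -2 + 1 = 1.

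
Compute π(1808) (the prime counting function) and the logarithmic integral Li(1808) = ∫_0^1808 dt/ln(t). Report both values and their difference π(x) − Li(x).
π(1808) = 279;  Li(1808) ≈ 289.38;  π(x) − Li(x) ≈ -10.38.

Direct count of primes ≤ 1808 gives π(1808) = 279. Numerical evaluation of the logarithmic integral gives Li(1808) ≈ 289.38. The difference π(x) − Li(x) ≈ -10.38 is typically negative for small/moderate x (Li(x) overestimates), though Littlewood's theorem shows this sign changes infinitely often.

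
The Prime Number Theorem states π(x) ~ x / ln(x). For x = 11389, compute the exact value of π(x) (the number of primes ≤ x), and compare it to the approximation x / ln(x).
π(11389) = 1374;  x/ln(x) ≈ 1219.33;  relative error ≈ 11.26%.

Directly count primes up to 11389: π(11389) = 1374. The PNT approximation gives 11389/ln(11389) ≈ 11389/9.34040 ≈ 1219.33. Relative error (π(x) − x/ln(x)) / π(x) ≈ 11.26%; the approximation is known to undercount slightly (Li(x) is a better estimate).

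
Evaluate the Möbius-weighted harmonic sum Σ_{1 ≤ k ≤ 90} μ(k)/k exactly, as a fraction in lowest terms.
Σ μ(k)/k = -34833113669423893495541895404789/23768741896345550770650537601358310

Values of μ(k) for 1 ≤ k ≤ 90: μ(1) = 1, μ(2) = -1, μ(3) = -1, μ(5) = -1, μ(6) = 1, μ(7) = -1, μ(10) = 1, μ(11) = -1, μ(13) = -1, μ(14) = 1, μ(15) = 1, μ(17) = -1, μ(19) = -1, μ(21) = 1, μ(22) = 1, μ(23) = -1, μ(26) = 1, μ(29) = -1, μ(30) = -1, μ(31) = -1, μ(33) = 1, μ(34) = 1, μ(35) = 1, μ(37) = -1, μ(38) = 1, μ(39) = 1, μ(41) = -1, μ(42) = -1, μ(43) = -1, μ(46) = 1, μ(47) = -1, μ(51) = 1, μ(53) = -1, μ(55) = 1, μ(57) = 1, μ(58) = 1, μ(59) = -1, μ(61) = -1, μ(62) = 1, μ(65) = 1, μ(66) = -1, μ(67) = -1, μ(69) = 1, μ(70) = -1, μ(71) = -1, μ(73) = -1, μ(74) = 1, μ(77) = 1, μ(78) = -1, μ(79) = -1, μ(82) = 1, μ(83) = -1, μ(85) = 1, μ(86) = 1, μ(87) = 1, μ(89) = -1, with μ = 0 on non-squarefree integers. Summing μ(k)/k for k where μ(k) ≠ 0 gives -34833113669423893495541895404789/23768741896345550770650537601358310 ≈ -0.0015. (PNT ⟺ this sum → 0 as n → ∞.)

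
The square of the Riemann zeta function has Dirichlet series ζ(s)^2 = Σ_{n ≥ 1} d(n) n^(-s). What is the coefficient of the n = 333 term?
d(333) = 6

ζ(s)^2 = (Σ 1/m^s)(Σ 1/k^s). The coefficient of 1/n^s in the product is the number of ordered pairs (m, k) with mk = n, which equals d(n). For n = 333, divisors are [1, 3, 9, 37, 111, 333], so d(333) = 6.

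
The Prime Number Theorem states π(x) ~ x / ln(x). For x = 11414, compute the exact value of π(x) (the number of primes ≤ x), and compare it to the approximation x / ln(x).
π(11414) = 1377;  x/ln(x) ≈ 1221.72;  relative error ≈ 11.28%.

Directly count primes up to 11414: π(11414) = 1377. The PNT approximation gives 11414/ln(11414) ≈ 11414/9.34260 ≈ 1221.72. Relative error (π(x) − x/ln(x)) / π(x) ≈ 11.28%; the approximation is known to undercount slightly (Li(x) is a better estimate).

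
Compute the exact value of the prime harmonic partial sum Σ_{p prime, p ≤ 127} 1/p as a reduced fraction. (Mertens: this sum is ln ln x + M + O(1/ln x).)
Σ 1/p = 7457575819106455685806801283735357697478405891621/4014476939333036189094441199026045136645885247730

π(127) = 31, so the primes ≤ 127 are [2, 3, 5, 7, 11, 13, 17, 19, 23, 29, 31, 37, 41, 43, 47, 53, 59, 61, 67, 71, 73, 79, 83, 89, 97, 101, 103, 107, 109, 113, 127]. Summing 1/p over these primes: 7457575819106455685806801283735357697478405891621/4014476939333036189094441199026045136645885247730 ≈ 1.8577. Mertens estimate ln ln(127) + 0.2615 ≈ 1.8393.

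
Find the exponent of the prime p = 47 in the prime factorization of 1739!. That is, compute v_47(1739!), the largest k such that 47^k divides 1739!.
v_47(1739!) = 37

Legendre's formula: v_p(n!) = Σ_{k ≥ 1} ⌊n / p^k⌋. For p = 47, n = 1739, the terms are:
  ⌊1739/47^1⌋ = ⌊1739/47⌋ = 37
(the next term ⌊1739/47^2⌋ = 0, terminating the sum). Summing: v_47(1739!) = 37 = 37.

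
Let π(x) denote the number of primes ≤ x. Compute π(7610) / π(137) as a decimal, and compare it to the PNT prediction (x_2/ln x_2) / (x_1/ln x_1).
π(7610)/π(137) = 967/33 ≈ 29.3030;  PNT prediction ≈ 30.5791.

π(137) = 33 and π(7610) = 967, so π(7610)/π(137) ≈ 29.3030. The PNT-predicted ratio is (7610/ln(7610)) / (137/ln(137)) ≈ 30.5791. The two agree to within a few percent, as expected.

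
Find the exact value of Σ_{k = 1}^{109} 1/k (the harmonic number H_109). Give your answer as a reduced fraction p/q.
H_109 = 8921300974621008344560891131674592385138744074343/1691837260754386654006214227002266112914383247040

Direct summation: H_109 = 1 + 1/2 + ... + 1/109. The least common denominator is lcm(1, ..., 109) = 8459186303771933270031071135011330564571916235200; over this denominator the numerator is 8459186303771933270031071135011330564571916235200 + 4229593151885966635015535567505665282285958117600 + 2819728767923977756677023711670443521523972078400 + 2114796575942983317507767783752832641142979058800 + 1691837260754386654006214227002266112914383247040 + 1409864383961988878338511855835221760761986039200 + 1208455186253133324290153019287332937795988033600 + 1057398287971491658753883891876416320571489529400 + 939909589307992585559007903890147840507990692800 + 845918630377193327003107113501133056457191623520 + 769016936706539388184642830455575505870174203200 + 704932191980994439169255927917610880380993019600 + 650706638751687174617774702693179274197839710400 + 604227593126566662145076509643666468897994016800 + 563945753584795551335404742334088704304794415680 + 528699143985745829376941945938208160285744764700 + 497599194339525486472415949118313562621877425600 + 469954794653996292779503951945073920253995346400 + 445220331777470172106898480790070029714311380800 + 422959315188596663501553556750566528228595811760 + 402818395417711108096717673095777645931996011200 + 384508468353269694092321415227787752935087101600 + 367790708859649272610046571087449154981387662400 + 352466095990497219584627963958805440190496509800 + 338367452150877330801242845400453222582876649408 + 325353319375843587308887351346589637098919855200 + 313303196435997528519669301296715946835996897600 + 302113796563283331072538254821833234448997008400 + 291696079440411492070036935690045881536962628800 + 281972876792397775667702371167044352152397207840 + 272876977541030105484873262419720340792642459200 + 264349571992872914688470972969104080142872382350 + 256338978902179796061547610151858501956724734400 + 248799597169762743236207974559156781310938712800 + 241691037250626664858030603857466587559197606720 + 234977397326998146389751975972536960126997673200 + 228626656858700899190028949594900826069511249600 + 222610165888735086053449240395035014857155690400 + 216902212917229058205924900897726424732613236800 + 211479657594298331750776778375283264114297905880 + 206321617165169104147099295975886111331022347200 + 201409197708855554048358836547888822965998005600 + 196725262878417052791420258953751873594695726400 + 192254234176634847046160707613893876467543550800 + 187981917861598517111801580778029568101598138560 + 183895354429824636305023285543724577490693831200 + 179982687314296452553852577340666607756849281600 + 176233047995248609792313981979402720095248254900 + 172636455179019046327164717041047562542284004800 + 169183726075438665400621422700226611291438324704 + 165866398113175162157471983039437854207292475200 + 162676659687921793654443675673294818549459927600 + 159607288750413835283605115754930765369281438400 + 156651598217998764259834650648357973417998448800 + 153803387341307877636928566091115101174034840640 + 151056898281641665536269127410916617224498504200 + 148406777259156724035632826930023343238103793600 + 145848039720205746035018467845022940768481314400 + 143376039046981919831035103983242890924947732800 + 140986438396198887833851185583522176076198603920 + 138675185307736610984115920246087386304457643200 + 136438488770515052742436631209860170396321229600 + 134272798472570369365572557698592548643998670400 + 132174785996436457344235486484552040071436191175 + 130141327750337434923554940538635854839567942080 + 128169489451089898030773805075929250978362367200 + 126256511996596018955687628880766127829431585600 + 124399798584881371618103987279578390655469356400 + 122596902953216424203348857029149718327129220800 + 120845518625313332429015301928733293779598803360 + 119143469067210327746916494859314514993970651200 + 117488698663499073194875987986268480063498836600 + 115879264435231962603165358013853843350300222400 + 114313328429350449595014474797450413034755624800 + 112789150716959110267080948466817740860958883136 + 111305082944367543026724620197517507428577845200 + 109859562386648484026377547207939357981453457600 + 108451106458614529102962450448863212366306618400 + 107078307642682699620646470063434564108505268800 + 105739828797149165875388389187641632057148952940 + 104434398811999176173223100432238648945332299200 + 103160808582584552073549647987943055665511173600 + 101917907274360641807603266686883500777974894400 + 100704598854427777024179418273944411482999002800 + 99519838867905097294483189823662712524375485120 + 98362631439208526395710129476875936797347863200 + 97232026480137164023345645230015293845654209600 + 96127117088317423523080353806946938233771775400 + 95047037121032958090236754325970006343504676800 + 93990958930799258555900790389014784050799069280 + 92958091250241024945396386099025610599691387200 + 91947677214912318152511642771862288745346915600 + 90958992513676701828291087473240113597547486400 + 89991343657148226276926288670333303878424640800 + 89044066355494034421379696158014005942862276160 + 88116523997624304896156990989701360047624127450 + 87208106224452920309598671494962170768782641600 + 86318227589509523163582358520523781271142002400 + 85446326300726598687182536717286167318908244800 + 84591863037719332700310711350113305645719162352 + 83754319839326071980505654802092381827444715200 + 82933199056587581078735991519718927103646237600 + 82128022366717798738165739174867287034678798400 + 81338329843960896827221837836647409274729963800 + 80563679083542221619343534619155529186399202240 + 79803644375206917641802557877465382684640719200 + 79057815923102180093748328364591874435251553600 + 78325799108999382129917325324178986708999224400 + 77607213796072782293863037935883766647448772800 = 44606504873105041722804455658372961925693720371715, so H_109 = 44606504873105041722804455658372961925693720371715/8459186303771933270031071135011330564571916235200; reducing by gcd(44606504873105041722804455658372961925693720371715, 8459186303771933270031071135011330564571916235200) = 5 gives 8921300974621008344560891131674592385138744074343/1691837260754386654006214227002266112914383247040 ≈ 5.27314. (The PNT-adjacent estimate ln(109) + γ ≈ 5.26856 matches within O(1/n).)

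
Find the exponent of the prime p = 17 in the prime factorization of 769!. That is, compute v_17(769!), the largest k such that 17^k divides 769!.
v_17(769!) = 47

Legendre's formula: v_p(n!) = Σ_{k ≥ 1} ⌊n / p^k⌋. For p = 17, n = 769, the terms are:
  ⌊769/17^1⌋ = ⌊769/17⌋ = 45
  ⌊769/17^2⌋ = ⌊769/289⌋ = 2
(the next term ⌊769/17^3⌋ = 0, terminating the sum). Summing: v_17(769!) = 45 + 2 = 47.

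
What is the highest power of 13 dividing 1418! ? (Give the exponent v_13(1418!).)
v_13(1418!) = 117

Legendre's formula: v_p(n!) = Σ_{k ≥ 1} ⌊n / p^k⌋. For p = 13, n = 1418, the terms are:
  ⌊1418/13^1⌋ = ⌊1418/13⌋ = 109
  ⌊1418/13^2⌋ = ⌊1418/169⌋ = 8
(the next term ⌊1418/13^3⌋ = 0, terminating the sum). Summing: v_13(1418!) = 109 + 8 = 117.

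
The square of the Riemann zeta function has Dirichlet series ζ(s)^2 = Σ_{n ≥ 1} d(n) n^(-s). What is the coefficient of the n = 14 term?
d(14) = 4

ζ(s)^2 = (Σ 1/m^s)(Σ 1/k^s). The coefficient of 1/n^s in the product is the number of ordered pairs (m, k) with mk = n, which equals d(n). For n = 14, divisors are [1, 2, 7, 14], so d(14) = 4.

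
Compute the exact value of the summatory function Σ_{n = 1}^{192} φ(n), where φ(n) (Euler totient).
Σ_{n ≤ 192} φ(n) = 11230

Compute φ(n) for each 1 ≤ n ≤ 192: φ(1) = 1, φ(2) = 1, φ(3) = 2, φ(4) = 2, φ(5) = 4, φ(6) = 2, φ(7) = 6, φ(8) = 4, φ(9) = 6, φ(10) = 4, φ(11) = 10, φ(12) = 4, φ(13) = 12, φ(14) = 6, φ(15) = 8, φ(16) = 8, φ(17) = 16, φ(18) = 6, φ(19) = 18, φ(20) = 8, φ(21) = 12, φ(22) = 10, φ(23) = 22, φ(24) = 8, φ(25) = 20, φ(26) = 12, φ(27) = 18, φ(28) = 12, φ(29) = 28, φ(30) = 8, φ(31) = 30, φ(32) = 16, φ(33) = 20, φ(34) = 16, φ(35) = 24, φ(36) = 12, φ(37) = 36, φ(38) = 18, φ(39) = 24, φ(40) = 16, φ(41) = 40, φ(42) = 12, φ(43) = 42, φ(44) = 20, φ(45) = 24, φ(46) = 22, φ(47) = 46, φ(48) = 16, φ(49) = 42, φ(50) = 20, φ(51) = 32, φ(52) = 24, φ(53) = 52, φ(54) = 18, φ(55) = 40, φ(56) = 24, φ(57) = 36, φ(58) = 28, φ(59) = 58, φ(60) = 16, φ(61) = 60, φ(62) = 30, φ(63) = 36, φ(64) = 32, φ(65) = 48, φ(66) = 20, φ(67) = 66, φ(68) = 32, φ(69) = 44, φ(70) = 24, φ(71) = 70, φ(72) = 24, φ(73) = 72, φ(74) = 36, φ(75) = 40, φ(76) = 36, φ(77) = 60, φ(78) = 24, φ(79) = 78, φ(80) = 32, φ(81) = 54, φ(82) = 40, φ(83) = 82, φ(84) = 24, φ(85) = 64, φ(86) = 42, φ(87) = 56, φ(88) = 40, φ(89) = 88, φ(90) = 24, φ(91) = 72, φ(92) = 44, φ(93) = 60, φ(94) = 46, φ(95) = 72, φ(96) = 32, φ(97) = 96, φ(98) = 42, φ(99) = 60, φ(100) = 40, φ(101) = 100, φ(102) = 32, φ(103) = 102, φ(104) = 48, φ(105) = 48, φ(106) = 52, φ(107) = 106, φ(108) = 36, φ(109) = 108, φ(110) = 40, φ(111) = 72, φ(112) = 48, φ(113) = 112, φ(114) = 36, φ(115) = 88, φ(116) = 56, φ(117) = 72, φ(118) = 58, φ(119) = 96, φ(120) = 32, φ(121) = 110, φ(122) = 60, φ(123) = 80, φ(124) = 60, φ(125) = 100, φ(126) = 36, φ(127) = 126, φ(128) = 64, φ(129) = 84, φ(130) = 48, φ(131) = 130, φ(132) = 40, φ(133) = 108, φ(134) = 66, φ(135) = 72, φ(136) = 64, φ(137) = 136, φ(138) = 44, φ(139) = 138, φ(140) = 48, φ(141) = 92, φ(142) = 70, φ(143) = 120, φ(144) = 48, φ(145) = 112, φ(146) = 72, φ(147) = 84, φ(148) = 72, φ(149) = 148, φ(150) = 40, φ(151) = 150, φ(152) = 72, φ(153) = 96, φ(154) = 60, φ(155) = 120, φ(156) = 48, φ(157) = 156, φ(158) = 78, φ(159) = 104, φ(160) = 64, φ(161) = 132, φ(162) = 54, φ(163) = 162, φ(164) = 80, φ(165) = 80, φ(166) = 82, φ(167) = 166, φ(168) = 48, φ(169) = 156, φ(170) = 64, φ(171) = 108, φ(172) = 84, φ(173) = 172, φ(174) = 56, φ(175) = 120, φ(176) = 80, φ(177) = 116, φ(178) = 88, φ(179) = 178, φ(180) = 48, φ(181) = 180, φ(182) = 72, φ(183) = 120, φ(184) = 88, φ(185) = 144, φ(186) = 60, φ(187) = 160, φ(188) = 92, φ(189) = 108, φ(190) = 72, φ(191) = 190, φ(192) = 64. Summing all 192 values: 11230. (Average order: Σ_{n ≤ x} φ(n) ~ (3/π²) x². For x = 192, (3/π²)·192² ≈ 11205.31.)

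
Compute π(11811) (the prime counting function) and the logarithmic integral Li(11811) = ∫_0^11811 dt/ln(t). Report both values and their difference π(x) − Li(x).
π(11811) = 1415;  Li(11811) ≈ 1440.96;  π(x) − Li(x) ≈ -25.96.

Direct count of primes ≤ 11811 gives π(11811) = 1415. Numerical evaluation of the logarithmic integral gives Li(11811) ≈ 1440.96. The difference π(x) − Li(x) ≈ -25.96 is typically negative for small/moderate x (Li(x) overestimates), though Littlewood's theorem shows this sign changes infinitely often.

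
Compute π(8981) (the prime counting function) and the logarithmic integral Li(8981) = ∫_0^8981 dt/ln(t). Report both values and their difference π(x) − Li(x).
π(8981) = 1116;  Li(8981) ≈ 1134.86;  π(x) − Li(x) ≈ -18.86.

Direct count of primes ≤ 8981 gives π(8981) = 1116. Numerical evaluation of the logarithmic integral gives Li(8981) ≈ 1134.86. The difference π(x) − Li(x) ≈ -18.86 is typically negative for small/moderate x (Li(x) overestimates), though Littlewood's theorem shows this sign changes infinitely often.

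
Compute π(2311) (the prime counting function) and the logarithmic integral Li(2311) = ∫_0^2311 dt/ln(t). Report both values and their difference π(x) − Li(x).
π(2311) = 344;  Li(2311) ≈ 355.33;  π(x) − Li(x) ≈ -11.33.

Direct count of primes ≤ 2311 gives π(2311) = 344. Numerical evaluation of the logarithmic integral gives Li(2311) ≈ 355.33. The difference π(x) − Li(x) ≈ -11.33 is typically negative for small/moderate x (Li(x) overestimates), though Littlewood's theorem shows this sign changes infinitely often.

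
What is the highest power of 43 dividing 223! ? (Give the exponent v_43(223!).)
v_43(223!) = 5

Legendre's formula: v_p(n!) = Σ_{k ≥ 1} ⌊n / p^k⌋. For p = 43, n = 223, the terms are:
  ⌊223/43^1⌋ = ⌊223/43⌋ = 5
(the next term ⌊223/43^2⌋ = 0, terminating the sum). Summing: v_43(223!) = 5 = 5.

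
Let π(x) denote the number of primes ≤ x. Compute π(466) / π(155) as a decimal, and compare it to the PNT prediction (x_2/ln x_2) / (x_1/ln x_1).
π(466)/π(155) = 90/36 ≈ 2.5000;  PNT prediction ≈ 2.4678.

π(155) = 36 and π(466) = 90, so π(466)/π(155) ≈ 2.5000. The PNT-predicted ratio is (466/ln(466)) / (155/ln(155)) ≈ 2.4678. The two agree to within a few percent, as expected.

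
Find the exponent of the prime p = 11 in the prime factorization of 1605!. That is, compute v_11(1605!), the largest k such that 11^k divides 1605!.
v_11(1605!) = 159

Legendre's formula: v_p(n!) = Σ_{k ≥ 1} ⌊n / p^k⌋. For p = 11, n = 1605, the terms are:
  ⌊1605/11^1⌋ = ⌊1605/11⌋ = 145
  ⌊1605/11^2⌋ = ⌊1605/121⌋ = 13
  ⌊1605/11^3⌋ = ⌊1605/1331⌋ = 1
(the next term ⌊1605/11^4⌋ = 0, terminating the sum). Summing: v_11(1605!) = 145 + 13 + 1 = 159.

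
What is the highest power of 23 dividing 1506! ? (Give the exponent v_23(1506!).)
v_23(1506!) = 67

Legendre's formula: v_p(n!) = Σ_{k ≥ 1} ⌊n / p^k⌋. For p = 23, n = 1506, the terms are:
  ⌊1506/23^1⌋ = ⌊1506/23⌋ = 65
  ⌊1506/23^2⌋ = ⌊1506/529⌋ = 2
(the next term ⌊1506/23^3⌋ = 0, terminating the sum). Summing: v_23(1506!) = 65 + 2 = 67.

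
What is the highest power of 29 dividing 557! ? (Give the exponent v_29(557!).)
v_29(557!) = 19

Legendre's formula: v_p(n!) = Σ_{k ≥ 1} ⌊n / p^k⌋. For p = 29, n = 557, the terms are:
  ⌊557/29^1⌋ = ⌊557/29⌋ = 19
(the next term ⌊557/29^2⌋ = 0, terminating the sum). Summing: v_29(557!) = 19 = 19.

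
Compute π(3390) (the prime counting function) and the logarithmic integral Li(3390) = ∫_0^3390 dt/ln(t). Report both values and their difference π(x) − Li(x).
π(3390) = 477;  Li(3390) ≈ 491.09;  π(x) − Li(x) ≈ -14.09.

Direct count of primes ≤ 3390 gives π(3390) = 477. Numerical evaluation of the logarithmic integral gives Li(3390) ≈ 491.09. The difference π(x) − Li(x) ≈ -14.09 is typically negative for small/moderate x (Li(x) overestimates), though Littlewood's theorem shows this sign changes infinitely often.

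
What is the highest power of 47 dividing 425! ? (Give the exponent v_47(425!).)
v_47(425!) = 9

Legendre's formula: v_p(n!) = Σ_{k ≥ 1} ⌊n / p^k⌋. For p = 47, n = 425, the terms are:
  ⌊425/47^1⌋ = ⌊425/47⌋ = 9
(the next term ⌊425/47^2⌋ = 0, terminating the sum). Summing: v_47(425!) = 9 = 9.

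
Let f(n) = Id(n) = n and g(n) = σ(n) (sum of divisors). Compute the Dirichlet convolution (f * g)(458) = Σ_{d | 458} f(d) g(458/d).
(Id * σ)(458) = 2295

Divisors of 458: [1, 2, 229, 458]. For each d | 458:
  d = 1: Id(1) · σ(458/1) = 1 · 690 = 690
  d = 2: Id(2) · σ(458/2) = 2 · 230 = 460
  d = 229: Id(229) · σ(458/229) = 229 · 3 = 687
  d = 458: Id(458) · σ(458/458) = 458 · 1 = 458
Summing: (Id * σ)(458) = 690 + 460 + 687 + 458 = 2295.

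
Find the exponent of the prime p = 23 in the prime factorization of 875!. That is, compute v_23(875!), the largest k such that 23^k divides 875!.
v_23(875!) = 39

Legendre's formula: v_p(n!) = Σ_{k ≥ 1} ⌊n / p^k⌋. For p = 23, n = 875, the terms are:
  ⌊875/23^1⌋ = ⌊875/23⌋ = 38
  ⌊875/23^2⌋ = ⌊875/529⌋ = 1
(the next term ⌊875/23^3⌋ = 0, terminating the sum). Summing: v_23(875!) = 38 + 1 = 39.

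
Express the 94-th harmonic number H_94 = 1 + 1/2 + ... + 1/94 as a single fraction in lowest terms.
H_94 = 3684269126502577787295988888472646995861/718766754945489455304472257065075294400

Direct summation: H_94 = 1 + 1/2 + ... + 1/94. The least common denominator is lcm(1, ..., 94) = 718766754945489455304472257065075294400; over this denominator the numerator is 718766754945489455304472257065075294400 + 359383377472744727652236128532537647200 + 239588918315163151768157419021691764800 + 179691688736372363826118064266268823600 + 143753350989097891060894451413015058880 + 119794459157581575884078709510845882400 + 102680964992212779329210322437867899200 + 89845844368186181913059032133134411800 + 79862972771721050589385806340563921600 + 71876675494548945530447225706507529440 + 65342432267771768664042932460461390400 + 59897229578790787942039354755422941200 + 55289750380422265792651712081928868800 + 51340482496106389664605161218933949600 + 47917783663032630353631483804338352960 + 44922922184093090956529516066567205900 + 42280397349734673841439544533239723200 + 39931486385860525294692903170281960800 + 37829829207657339752866960898161857600 + 35938337747274472765223612853253764720 + 34226988330737593109736774145955966400 + 32671216133885884332021466230230695200 + 31250728475890845882803141611525012800 + 29948614789395393971019677377711470600 + 28750670197819578212178890282603011776 + 27644875190211132896325856040964434400 + 26620990923907016863128602113521307200 + 25670241248053194832302580609466974800 + 24785060515361705355326629553968113600 + 23958891831516315176815741902169176480 + 23186024353080305009821685711776622400 + 22461461092046545478264758033283602950 + 21780810755923922888014310820153796800 + 21140198674867336920719772266619861600 + 20536192998442555865842064487573579840 + 19965743192930262647346451585140980400 + 19426128512040255548769520461218251200 + 18914914603828669876433480449080928800 + 18429916793474088597550570693976289600 + 17969168873637236382611806426626882360 + 17530896462085108665962737977196958400 + 17113494165368796554868387072977983200 + 16715505928964871053592378071280820800 + 16335608066942942166010733115115347600 + 15972594554344210117877161268112784320 + 15625364237945422941401570805762506400 + 15292909679691265006478133129044155200 + 14974307394697696985509838688855735300 + 14668709284601825618458617491123985600 + 14375335098909789106089445141301505888 + 14093465783244891280479848177746574400 + 13822437595105566448162928020482217200 + 13561636885763951986876835038963684800 + 13310495461953508431564301056760653600 + 13068486453554353732808586492092278080 + 12835120624026597416151290304733487400 + 12609943069219113250955653632720619200 + 12392530257680852677663314776984056800 + 12182487371957448394991055204492801600 + 11979445915758157588407870951084588240 + 11783061556483433693515938640411070400 + 11593012176540152504910842855888311200 + 11408996110245864369912258048651988800 + 11230730546023272739132379016641801475 + 11057950076084453158530342416385773760 + 10890405377961961444007155410076898400 + 10727862014111782914992123239777243200 + 10570099337433668460359886133309930800 + 10416909491963615294267713870508337600 + 10268096499221277932921032243786789920 + 10123475421767457116964397986832046400 + 9982871596465131323673225792570490200 + 9846119930760129524718798041987332800 + 9713064256020127774384760230609125600 + 9583556732606526070726296760867670592 + 9457457301914334938216740224540464400 + 9334633181110252666291847494351627200 + 9214958396737044298775285346988144800 + 9098313353740372851955345026140193600 + 8984584436818618191305903213313441180 + 8873663641302338954376200704507102400 + 8765448231042554332981368988598479200 + 8659840421029993437403280205603316800 + 8556747082684398277434193536488991600 + 8456079469946934768287908906647944640 + 8357752964482435526796189035640410400 + 8261686838453901785108876517989371200 + 8167804033471471083005366557557673800 + 8076030954443701744994070304101969600 + 7986297277172105058938580634056392160 + 7898535768631752256093101725989838400 + 7812682118972711470700785402881253200 + 7728674784360101669940561903925540800 + 7646454839845632503239066564522077600 = 3684269126502577787295988888472646995861, so H_94 = 3684269126502577787295988888472646995861/718766754945489455304472257065075294400 (already in lowest terms) ≈ 5.12582. (The PNT-adjacent estimate ln(94) + γ ≈ 5.12051 matches within O(1/n).)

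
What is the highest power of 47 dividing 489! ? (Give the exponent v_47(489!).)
v_47(489!) = 10

Legendre's formula: v_p(n!) = Σ_{k ≥ 1} ⌊n / p^k⌋. For p = 47, n = 489, the terms are:
  ⌊489/47^1⌋ = ⌊489/47⌋ = 10
(the next term ⌊489/47^2⌋ = 0, terminating the sum). Summing: v_47(489!) = 10 = 10.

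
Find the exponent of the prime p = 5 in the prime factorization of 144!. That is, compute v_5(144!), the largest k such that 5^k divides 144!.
v_5(144!) = 34

Legendre's formula: v_p(n!) = Σ_{k ≥ 1} ⌊n / p^k⌋. For p = 5, n = 144, the terms are:
  ⌊144/5^1⌋ = ⌊144/5⌋ = 28
  ⌊144/5^2⌋ = ⌊144/25⌋ = 5
  ⌊144/5^3⌋ = ⌊144/125⌋ = 1
(the next term ⌊144/5^4⌋ = 0, terminating the sum). Summing: v_5(144!) = 28 + 5 + 1 = 34.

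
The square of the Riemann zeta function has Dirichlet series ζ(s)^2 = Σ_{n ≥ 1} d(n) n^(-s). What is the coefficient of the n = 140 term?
d(140) = 12

ζ(s)^2 = (Σ 1/m^s)(Σ 1/k^s). The coefficient of 1/n^s in the product is the number of ordered pairs (m, k) with mk = n, which equals d(n). For n = 140, divisors are [1, 2, 4, 5, 7, 10, 14, 20, 28, 35, 70, 140], so d(140) = 12.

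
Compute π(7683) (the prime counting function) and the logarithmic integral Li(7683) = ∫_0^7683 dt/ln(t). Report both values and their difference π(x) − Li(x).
π(7683) = 974;  Li(7683) ≈ 991.06;  π(x) − Li(x) ≈ -17.06.

Direct count of primes ≤ 7683 gives π(7683) = 974. Numerical evaluation of the logarithmic integral gives Li(7683) ≈ 991.06. The difference π(x) − Li(x) ≈ -17.06 is typically negative for small/moderate x (Li(x) overestimates), though Littlewood's theorem shows this sign changes infinitely often.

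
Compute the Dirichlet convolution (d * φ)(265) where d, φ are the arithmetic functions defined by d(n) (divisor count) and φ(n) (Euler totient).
(d * φ)(265) = 324

Divisors of 265: [1, 5, 53, 265]. For each d | 265:
  d = 1: d(1) · φ(265/1) = 1 · 208 = 208
  d = 5: d(5) · φ(265/5) = 2 · 52 = 104
  d = 53: d(53) · φ(265/53) = 2 · 4 = 8
  d = 265: d(265) · φ(265/265) = 4 · 1 = 4
Summing: (d * φ)(265) = 208 + 104 + 8 + 4 = 324.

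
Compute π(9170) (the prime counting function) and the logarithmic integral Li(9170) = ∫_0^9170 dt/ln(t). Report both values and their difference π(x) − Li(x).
π(9170) = 1136;  Li(9170) ≈ 1155.60;  π(x) − Li(x) ≈ -19.60.

Direct count of primes ≤ 9170 gives π(9170) = 1136. Numerical evaluation of the logarithmic integral gives Li(9170) ≈ 1155.60. The difference π(x) − Li(x) ≈ -19.60 is typically negative for small/moderate x (Li(x) overestimates), though Littlewood's theorem shows this sign changes infinitely often.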